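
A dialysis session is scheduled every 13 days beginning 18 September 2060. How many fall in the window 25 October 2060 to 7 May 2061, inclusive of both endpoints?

15

Occurrences land 13·i days after 18 September 2060 for i = 0, 1, 2, …
25 October 2060 is 37 days after the start; 37 ÷ 13 = 2 remainder 11; since the remainder is 11, round up to i = 3. First occurrence in the window: #4 on 27 October 2060 (3×13 = 39 days in).
7 May 2061 is 231 days after the start; 231 ÷ 13 = 17 remainder 10. Last occurrence in the window: #18 on 27 April 2061.
Occurrences #4 through #18: 15 in total.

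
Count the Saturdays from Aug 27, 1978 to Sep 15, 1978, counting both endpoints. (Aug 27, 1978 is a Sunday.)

2

Aug 27, 1978 is a Sunday; the first Saturday on or after it is Sep 2, 1978 (6 days later).
From Sep 2, 1978 to Sep 15, 1978 is 15 − 2 = 13 days.
13 ÷ 7 = 1 full weeks with remainder 6, so 1 more Saturdays after the first → 2.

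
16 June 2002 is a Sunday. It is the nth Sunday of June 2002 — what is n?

3rd

Day 16 falls in week ⌈16/7⌉ of the month.
Days 1–7 hold the 1st Sunday, 8–14 the 2nd, 15–21 the 3rd, 22–28 the 4th, 29–31 the 5th.
16 is in the range for the 3rd.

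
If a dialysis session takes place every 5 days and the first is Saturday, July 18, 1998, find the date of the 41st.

February 3, 1999

The 41st occurrence is 40 intervals after the first: 40 × 5 = 200 days after July 18, 1998.
July has 31 days — 13 days to the end of July leaves 187.
August has 31 days (156 left).
September has 30 days (126 left).
October has 31 days (95 left).
November has 30 days (65 left).
December has 31 days (34 left).
January has 31 days (3 left).
3 days into February → February 3, 1999.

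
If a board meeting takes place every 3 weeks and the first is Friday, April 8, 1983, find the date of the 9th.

The 9th occurrence is 8 intervals after the first: 8 × 21 = 168 days after April 8, 1983.
April has 30 days — 22 days to the end of April leaves 146.
May has 31 days (115 left).
June has 30 days (85 left).
July has 31 days (54 left).
August has 31 days (23 left).
23 days into September → September 23, 1983.

September 23, 1983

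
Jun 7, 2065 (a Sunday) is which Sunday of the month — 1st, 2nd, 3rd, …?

1st

Day 7 falls in week ⌈7/7⌉ of the month.
Days 1–7 hold the 1st Sunday, 8–14 the 2nd, 15–21 the 3rd, 22–28 the 4th, 29–31 the 5th.
7 is in the range for the 1st.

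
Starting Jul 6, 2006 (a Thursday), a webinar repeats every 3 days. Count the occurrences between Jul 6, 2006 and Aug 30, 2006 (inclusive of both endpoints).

19

Occurrences land 3·i days after Jul 6, 2006 for i = 0, 1, 2, …
The window opens on the start date, so the first occurrence inside is #1 on Jul 6, 2006.
Aug 30, 2006 is 55 days after the start; 55 ÷ 3 = 18 remainder 1. Last occurrence in the window: #19 on Aug 29, 2006.
Occurrences #1 through #19: 19 in total.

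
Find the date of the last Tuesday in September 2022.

September 2022 begins on a Thursday, so the first Tuesday is September 6 (5 days later).
September 2022 has 30 days. Adding weeks: 6, 13, 20, 27 — the last one ≤ 30 is the 27th.

September 27, 2022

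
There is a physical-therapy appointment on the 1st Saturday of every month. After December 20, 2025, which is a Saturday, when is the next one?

December 2025 starts on a Monday, so its 1st Saturday is December 6, 2025 (5 days in).
That is not after December 20, 2025, so look at January 2026.
January 2026 starts on a Thursday, so its 1st Saturday is January 3, 2026 (2 days in).

January 3, 2026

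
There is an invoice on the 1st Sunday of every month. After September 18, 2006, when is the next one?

September 2006 starts on a Friday, so its 1st Sunday is September 3, 2006 (2 days in).
That is not after September 18, 2006, so look at October 2006.
October 2006 starts on a Sunday, so its 1st Sunday is October 1, 2006.

October 1, 2006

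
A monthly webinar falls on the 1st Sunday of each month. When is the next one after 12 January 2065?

January 2065 starts on a Thursday, so its 1st Sunday is 4 January 2065 (3 days in).
That is not after 12 January 2065, so look at February 2065.
February 2065 starts on a Sunday, so its 1st Sunday is 1 February 2065.

1 February 2065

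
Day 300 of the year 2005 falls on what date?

January has 31 days (300 − 31 = 269 remain).
February has 28 days (269 − 28 = 241 remain).
March has 31 days (241 − 31 = 210 remain).
April has 30 days (210 − 30 = 180 remain).
May has 31 days (180 − 31 = 149 remain).
June has 30 days (149 − 30 = 119 remain).
July has 31 days (119 − 31 = 88 remain).
August has 31 days (88 − 31 = 57 remain).
September has 30 days (57 − 30 = 27 remain).
27 into October → October 27.

2005-10-27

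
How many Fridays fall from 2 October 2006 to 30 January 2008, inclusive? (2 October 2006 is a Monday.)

69

2 October 2006 is a Monday; the first Friday on or after it is 6 October 2006 (4 days later).
From 6 October 2006 to 30 January 2008: 86 + 365 + 30 = 481 days (rest of 2006, 2007, to 30 January 2008 in 2008).
481 ÷ 7 = 68 full weeks with remainder 5, so 68 more Fridays after the first → 69.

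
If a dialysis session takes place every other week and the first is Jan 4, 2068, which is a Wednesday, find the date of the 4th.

The 4th occurrence is 3 intervals after the first: 3 × 14 = 42 days after Jan 4, 2068.
Jan has 31 days — 27 days to the end of Jan leaves 15.
15 days into Feb → Feb 15, 2068.

Feb 15, 2068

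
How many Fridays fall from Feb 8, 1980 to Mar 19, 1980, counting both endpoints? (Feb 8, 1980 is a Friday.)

6

Feb 8, 1980 is a Friday; the first Friday on or after it is Feb 8, 1980.
From Feb 8, 1980 to Mar 19, 1980: 21 + 19 = 40 days (rest of Feb, Mar).
40 ÷ 7 = 5 full weeks with remainder 5, so 5 more Fridays after the first → 6.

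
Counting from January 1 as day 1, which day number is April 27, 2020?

118

Days in months before April: 31 + 29 + 31 = 91.
Plus 27 days into April → day 118.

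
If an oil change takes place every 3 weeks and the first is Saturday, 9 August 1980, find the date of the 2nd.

30 August 1980

The 2nd occurrence is 1 interval after the first: 1 × 21 = 21 days after 9 August 1980.
21 days later is 30 August 1980.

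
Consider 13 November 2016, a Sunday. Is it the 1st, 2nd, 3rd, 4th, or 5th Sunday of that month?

2nd

Day 13 falls in week ⌈13/7⌉ of the month.
Days 1–7 hold the 1st Sunday, 8–14 the 2nd, 15–21 the 3rd, 22–28 the 4th, 29–31 the 5th.
13 is in the range for the 2nd.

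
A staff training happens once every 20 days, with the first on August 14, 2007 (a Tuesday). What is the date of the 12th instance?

The 12th occurrence is 11 intervals after the first: 11 × 20 = 220 days after August 14, 2007.
August has 31 days — 17 days to the end of August leaves 203.
September has 30 days (173 left).
October has 31 days (142 left).
November has 30 days (112 left).
December has 31 days (81 left).
January has 31 days (50 left).
February has 29 days (21 left).
21 days into March → March 21, 2008.

March 21, 2008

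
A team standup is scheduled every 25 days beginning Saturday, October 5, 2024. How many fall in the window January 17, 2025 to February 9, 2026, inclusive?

Occurrences land 25·i days after October 5, 2024 for i = 0, 1, 2, …
January 17, 2025 is 104 days after the start; 104 ÷ 25 = 4 remainder 4; since the remainder is 4, round up to i = 5. First occurrence in the window: #6 on February 7, 2025 (5×25 = 125 days in).
February 9, 2026 is 492 days after the start; 492 ÷ 25 = 19 remainder 17. Last occurrence in the window: #20 on January 23, 2026.
Occurrences #6 through #20: 15 in total.

15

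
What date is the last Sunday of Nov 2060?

The first Sunday of Nov 2060 is Nov 7.
Nov 2060 has 30 days. Adding weeks: 7, 14, 21, 28 — the last one ≤ 30 is the 28th.

Nov 28, 2060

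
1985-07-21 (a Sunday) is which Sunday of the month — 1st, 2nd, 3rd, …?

3rd

Day 21 falls in week ⌈21/7⌉ of the month.
Days 1–7 hold the 1st Sunday, 8–14 the 2nd, 15–21 the 3rd, 22–28 the 4th, 29–31 the 5th.
21 is in the range for the 3rd.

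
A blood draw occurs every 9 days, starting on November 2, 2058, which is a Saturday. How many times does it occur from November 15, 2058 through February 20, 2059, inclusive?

Occurrences land 9·i days after November 2, 2058 for i = 0, 1, 2, …
November 15, 2058 is 13 days after the start; 13 ÷ 9 = 1 remainder 4; since the remainder is 4, round up to i = 2. First occurrence in the window: #3 on November 20, 2058 (2×9 = 18 days in).
February 20, 2059 is 110 days after the start; 110 ÷ 9 = 12 remainder 2. Last occurrence in the window: #13 on February 18, 2059.
Occurrences #3 through #13: 11 in total.

11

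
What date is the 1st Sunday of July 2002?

The first Sunday of July 2002 is July 7.

7 July 2002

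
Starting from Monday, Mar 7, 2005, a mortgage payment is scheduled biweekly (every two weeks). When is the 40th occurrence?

The 40th occurrence is 39 intervals after the first: 39 × 14 = 546 days after Mar 7, 2005.
Mar has 31 days — 24 days to the end of Mar leaves 522.
From end of Mar to end of 2005 is 275 days (247 left).
Jan has 31 days (216 left).
Feb has 28 days (188 left).
Mar has 31 days (157 left).
Apr has 30 days (127 left).
May has 31 days (96 left).
Jun has 30 days (66 left).
Jul has 31 days (35 left).
Aug has 31 days (4 left).
4 days into Sep → Sep 4, 2006.

Sep 4, 2006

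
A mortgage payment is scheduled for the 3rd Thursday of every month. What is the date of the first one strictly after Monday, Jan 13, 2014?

Jan 16, 2014

Jan 2014 starts on a Wednesday; its first Thursday is the 2nd, so the 3rd Thursday is the 16th — Jan 16, 2014.
Jan 16, 2014 is after Jan 13, 2014, so that is the next one.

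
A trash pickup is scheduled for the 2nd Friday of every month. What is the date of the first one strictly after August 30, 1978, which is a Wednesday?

September 8, 1978

August 1978 starts on a Tuesday; its first Friday is the 4th, so the 2nd Friday is the 11th — August 11, 1978.
That is not after August 30, 1978, so look at September 1978.
September 1978 starts on a Friday; its first Friday is the 1st, so the 2nd Friday is the 8th — September 8, 1978.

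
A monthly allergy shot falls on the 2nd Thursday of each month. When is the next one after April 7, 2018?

April 12, 2018

April 2018 starts on a Sunday; its first Thursday is the 5th, so the 2nd Thursday is the 12th — April 12, 2018.
April 12, 2018 is after April 7, 2018, so that is the next one.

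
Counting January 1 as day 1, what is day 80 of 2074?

Mar 21, 2074

Jan has 31 days (80 − 31 = 49 remain).
Feb has 28 days (49 − 28 = 21 remain).
21 into Mar → Mar 21.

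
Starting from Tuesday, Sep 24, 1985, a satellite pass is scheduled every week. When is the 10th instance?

Nov 26, 1985

The 10th occurrence is 9 intervals after the first: 9 × 7 = 63 days after Sep 24, 1985.
Sep has 30 days — 6 days to the end of Sep leaves 57.
Oct has 31 days (26 left).
26 days into Nov → Nov 26, 1985.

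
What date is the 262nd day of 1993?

1993-09-19

January has 31 days (262 − 31 = 231 remain).
February has 28 days (231 − 28 = 203 remain).
March has 31 days (203 − 31 = 172 remain).
April has 30 days (172 − 30 = 142 remain).
May has 31 days (142 − 31 = 111 remain).
June has 30 days (111 − 30 = 81 remain).
July has 31 days (81 − 31 = 50 remain).
August has 31 days (50 − 31 = 19 remain).
19 into September → September 19.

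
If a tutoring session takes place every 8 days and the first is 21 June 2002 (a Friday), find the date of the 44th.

31 May 2003

The 44th occurrence is 43 intervals after the first: 43 × 8 = 344 days after 21 June 2002.
June has 30 days — 9 days to the end of June leaves 335.
July has 31 days (304 left).
August has 31 days (273 left).
September has 30 days (243 left).
October has 31 days (212 left).
November has 30 days (182 left).
December has 31 days (151 left).
January has 31 days (120 left).
February has 28 days (92 left).
March has 31 days (61 left).
April has 30 days (31 left).
31 days into May → 31 May 2003.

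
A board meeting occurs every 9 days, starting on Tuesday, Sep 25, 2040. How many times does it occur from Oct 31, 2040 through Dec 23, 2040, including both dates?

6

Occurrences land 9·i days after Sep 25, 2040 for i = 0, 1, 2, …
Oct 31, 2040 is 36 days after the start; 36 ÷ 9 = 4 remainder 0. First occurrence in the window: #5 on Oct 31, 2040 (4×9 = 36 days in).
Dec 23, 2040 is 89 days after the start; 89 ÷ 9 = 9 remainder 8. Last occurrence in the window: #10 on Dec 15, 2040.
Occurrences #5 through #10: 6 in total.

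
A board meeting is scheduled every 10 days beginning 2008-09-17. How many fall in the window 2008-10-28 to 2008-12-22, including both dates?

5

Occurrences land 10·i days after 2008-09-17 for i = 0, 1, 2, …
2008-10-28 is 41 days after the start; 41 ÷ 10 = 4 remainder 1; since the remainder is 1, round up to i = 5. First occurrence in the window: #6 on 2008-11-06 (5×10 = 50 days in).
2008-12-22 is 96 days after the start; 96 ÷ 10 = 9 remainder 6. Last occurrence in the window: #10 on 2008-12-16.
Occurrences #6 through #10: 5 in total.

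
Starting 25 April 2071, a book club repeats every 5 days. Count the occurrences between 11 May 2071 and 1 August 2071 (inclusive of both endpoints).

Occurrences land 5·i days after 25 April 2071 for i = 0, 1, 2, …
11 May 2071 is 16 days after the start; 16 ÷ 5 = 3 remainder 1; since the remainder is 1, round up to i = 4. First occurrence in the window: #5 on 15 May 2071 (4×5 = 20 days in).
1 August 2071 is 98 days after the start; 98 ÷ 5 = 19 remainder 3. Last occurrence in the window: #20 on 29 July 2071.
Occurrences #5 through #20: 16 in total.

16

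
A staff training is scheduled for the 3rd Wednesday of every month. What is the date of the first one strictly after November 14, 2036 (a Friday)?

November 2036 starts on a Saturday; its first Wednesday is the 5th, so the 3rd Wednesday is the 19th — November 19, 2036.
November 19, 2036 is after November 14, 2036, so that is the next one.

November 19, 2036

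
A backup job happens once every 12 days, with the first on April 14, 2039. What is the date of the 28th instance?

The 28th occurrence is 27 intervals after the first: 27 × 12 = 324 days after April 14, 2039.
April has 30 days — 16 days to the end of April leaves 308.
May has 31 days (277 left).
June has 30 days (247 left).
July has 31 days (216 left).
August has 31 days (185 left).
September has 30 days (155 left).
October has 31 days (124 left).
November has 30 days (94 left).
December has 31 days (63 left).
January has 31 days (32 left).
February has 29 days (3 left).
3 days into March → March 3, 2040.

March 3, 2040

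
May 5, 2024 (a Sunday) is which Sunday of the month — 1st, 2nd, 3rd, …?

1st

Day 5 falls in week ⌈5/7⌉ of the month.
Days 1–7 hold the 1st Sunday, 8–14 the 2nd, 15–21 the 3rd, 22–28 the 4th, 29–31 the 5th.
5 is in the range for the 1st.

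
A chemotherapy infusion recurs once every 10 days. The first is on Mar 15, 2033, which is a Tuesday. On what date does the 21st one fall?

The 21st occurrence is 20 intervals after the first: 20 × 10 = 200 days after Mar 15, 2033.
Mar has 31 days — 16 days to the end of Mar leaves 184.
Apr has 30 days (154 left).
May has 31 days (123 left).
Jun has 30 days (93 left).
Jul has 31 days (62 left).
Aug has 31 days (31 left).
Sep has 30 days (1 left).
1 day into Oct → Oct 1, 2033.

Oct 1, 2033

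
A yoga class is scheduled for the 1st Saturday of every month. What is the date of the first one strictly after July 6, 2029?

July 7, 2029

July 2029 starts on a Sunday, so its 1st Saturday is July 7, 2029 (6 days in).
July 7, 2029 is after July 6, 2029, so that is the next one.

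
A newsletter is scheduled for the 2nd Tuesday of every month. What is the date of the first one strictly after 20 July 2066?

July 2066 starts on a Thursday; its first Tuesday is the 6th, so the 2nd Tuesday is the 13th — 13 July 2066.
That is not after 20 July 2066, so look at August 2066.
August 2066 starts on a Sunday; its first Tuesday is the 3rd, so the 2nd Tuesday is the 10th — 10 August 2066.

10 August 2066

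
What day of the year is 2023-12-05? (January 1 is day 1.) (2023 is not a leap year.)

339

Days in months before December: 31 + 28 + 31 + 30 + 31 + 30 + 31 + 31 + 30 + 31 + 30 = 334.
Plus 5 days into December → day 339.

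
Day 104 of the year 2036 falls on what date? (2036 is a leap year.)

13 April 2036

January has 31 days (104 − 31 = 73 remain).
February has 29 days (73 − 29 = 44 remain).
March has 31 days (44 − 31 = 13 remain).
13 into April → April 13.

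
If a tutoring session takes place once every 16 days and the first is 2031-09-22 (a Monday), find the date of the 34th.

The 34th occurrence is 33 intervals after the first: 33 × 16 = 528 days after 2031-09-22.
September has 30 days — 8 days to the end of September leaves 520.
From end of September to end of 2031 is 92 days (428 left).
2032 has 366 days (62 left).
January has 31 days (31 left).
February has 28 days (3 left).
3 days into March → 2033-03-03.

2033-03-03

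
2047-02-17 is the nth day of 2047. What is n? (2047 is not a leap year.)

48

Days in months before February: 31 = 31.
Plus 17 days into February → day 48.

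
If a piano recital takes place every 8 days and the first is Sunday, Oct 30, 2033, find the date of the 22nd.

Apr 16, 2034

The 22nd occurrence is 21 intervals after the first: 21 × 8 = 168 days after Oct 30, 2033.
Oct has 31 days — 1 day to the end of Oct leaves 167.
Nov has 30 days (137 left).
Dec has 31 days (106 left).
Jan has 31 days (75 left).
Feb has 28 days (47 left).
Mar has 31 days (16 left).
16 days into Apr → Apr 16, 2034.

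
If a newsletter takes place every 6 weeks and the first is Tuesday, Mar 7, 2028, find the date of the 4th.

The 4th occurrence is 3 intervals after the first: 3 × 42 = 126 days after Mar 7, 2028.
Mar has 31 days — 24 days to the end of Mar leaves 102.
Apr has 30 days (72 left).
May has 31 days (41 left).
Jun has 30 days (11 left).
11 days into Jul → Jul 11, 2028.

Jul 11, 2028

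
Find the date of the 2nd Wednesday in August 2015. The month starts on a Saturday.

August 2015 begins on a Saturday, so the first Wednesday is August 5 (4 days later).
The 2nd Wednesday is 1 weeks later: 5 + 7 = 12.

2015-08-12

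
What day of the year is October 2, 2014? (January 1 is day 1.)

Days in months before October: 31 + 28 + 31 + 30 + 31 + 30 + 31 + 31 + 30 = 273.
Plus 2 days into October → day 275.

275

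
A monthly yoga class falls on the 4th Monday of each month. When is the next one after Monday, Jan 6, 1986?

Jan 1986 starts on a Wednesday; its first Monday is the 6th, so the 4th Monday is the 27th — Jan 27, 1986.
Jan 27, 1986 is after Jan 6, 1986, so that is the next one.

Jan 27, 1986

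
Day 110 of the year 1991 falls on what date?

January has 31 days (110 − 31 = 79 remain).
February has 28 days (79 − 28 = 51 remain).
March has 31 days (51 − 31 = 20 remain).
20 into April → April 20.

April 20, 1991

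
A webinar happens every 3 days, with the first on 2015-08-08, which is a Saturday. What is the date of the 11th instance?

The 11th occurrence is 10 intervals after the first: 10 × 3 = 30 days after 2015-08-08.
August has 31 days — 23 days to the end of August leaves 7.
7 days into September → 2015-09-07.

2015-09-07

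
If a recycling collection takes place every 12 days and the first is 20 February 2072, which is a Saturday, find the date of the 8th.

14 May 2072

The 8th occurrence is 7 intervals after the first: 7 × 12 = 84 days after 20 February 2072.
February has 29 days — 9 days to the end of February leaves 75.
March has 31 days (44 left).
April has 30 days (14 left).
14 days into May → 14 May 2072.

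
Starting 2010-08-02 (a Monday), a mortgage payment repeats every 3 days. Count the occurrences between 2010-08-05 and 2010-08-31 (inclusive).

Occurrences land 3·i days after 2010-08-02 for i = 0, 1, 2, …
2010-08-05 is 3 days after the start; 3 ÷ 3 = 1 remainder 0. First occurrence in the window: #2 on 2010-08-05 (1×3 = 3 days in).
2010-08-31 is 29 days after the start; 29 ÷ 3 = 9 remainder 2. Last occurrence in the window: #10 on 2010-08-29.
Occurrences #2 through #10: 9 in total.

9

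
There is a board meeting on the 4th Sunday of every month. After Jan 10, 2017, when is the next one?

Jan 2017 starts on a Sunday; its first Sunday is the 1st, so the 4th Sunday is the 22nd — Jan 22, 2017.
Jan 22, 2017 is after Jan 10, 2017, so that is the next one.

Jan 22, 2017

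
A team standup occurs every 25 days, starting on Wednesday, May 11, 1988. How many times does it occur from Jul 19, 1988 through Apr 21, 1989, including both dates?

11

Occurrences land 25·i days after May 11, 1988 for i = 0, 1, 2, …
Jul 19, 1988 is 69 days after the start; 69 ÷ 25 = 2 remainder 19; since the remainder is 19, round up to i = 3. First occurrence in the window: #4 on Jul 25, 1988 (3×25 = 75 days in).
Apr 21, 1989 is 345 days after the start; 345 ÷ 25 = 13 remainder 20. Last occurrence in the window: #14 on Apr 1, 1989.
Occurrences #4 through #14: 11 in total.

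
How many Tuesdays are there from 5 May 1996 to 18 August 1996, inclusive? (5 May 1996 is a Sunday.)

5 May 1996 is a Sunday; the first Tuesday on or after it is 7 May 1996 (2 days later).
From 7 May 1996 to 18 August 1996: 24 + 30 + 31 + 18 = 103 days (rest of May, June, July, August).
103 ÷ 7 = 14 full weeks with remainder 5, so 14 more Tuesdays after the first → 15.

15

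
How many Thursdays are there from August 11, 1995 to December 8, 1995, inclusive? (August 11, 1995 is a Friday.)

17

August 11, 1995 is a Friday; the first Thursday on or after it is August 17, 1995 (6 days later).
From August 17, 1995 to December 8, 1995: 14 + 30 + 31 + 30 + 8 = 113 days (rest of August, September, October, November, December).
113 ÷ 7 = 16 full weeks with remainder 1, so 16 more Thursdays after the first → 17.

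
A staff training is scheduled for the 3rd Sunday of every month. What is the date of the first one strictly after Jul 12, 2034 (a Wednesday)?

Jul 2034 starts on a Saturday; its first Sunday is the 2nd, so the 3rd Sunday is the 16th — Jul 16, 2034.
Jul 16, 2034 is after Jul 12, 2034, so that is the next one.

Jul 16, 2034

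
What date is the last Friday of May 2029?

The first Friday of May 2029 is May 4.
May 2029 has 31 days. Adding weeks: 4, 11, 18, 25 — the last one ≤ 31 is the 25th.

2029-05-25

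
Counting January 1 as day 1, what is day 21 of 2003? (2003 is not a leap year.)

21 into January → January 21.

2003-01-21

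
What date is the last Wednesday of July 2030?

2030-07-31

July 2030 begins on a Monday, so the first Wednesday is July 3 (2 days later).
July 2030 has 31 days. Adding weeks: 3, 10, 17, 24, 31 — the last one ≤ 31 is the 31st.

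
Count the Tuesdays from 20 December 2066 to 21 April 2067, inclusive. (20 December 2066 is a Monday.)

18

20 December 2066 is a Monday; the first Tuesday on or after it is 21 December 2066 (1 day later).
From 21 December 2066 to 21 April 2067: 10 + 31 + 28 + 31 + 21 = 121 days (rest of December, January, February, March, April).
121 ÷ 7 = 17 full weeks with remainder 2, so 17 more Tuesdays after the first → 18.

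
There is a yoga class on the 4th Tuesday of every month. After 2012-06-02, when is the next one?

2012-06-26

June 2012 starts on a Friday; its first Tuesday is the 5th, so the 4th Tuesday is the 26th — 2012-06-26.
2012-06-26 is after 2012-06-02, so that is the next one.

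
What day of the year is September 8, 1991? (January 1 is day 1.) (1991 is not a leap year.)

251

Days in months before September: 31 + 28 + 31 + 30 + 31 + 30 + 31 + 31 = 243.
Plus 8 days into September → day 251.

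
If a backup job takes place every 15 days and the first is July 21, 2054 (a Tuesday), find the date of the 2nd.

August 5, 2054

The 2nd occurrence is 1 interval after the first: 1 × 15 = 15 days after July 21, 2054.
July has 31 days — 10 days to the end of July leaves 5.
5 days into August → August 5, 2054.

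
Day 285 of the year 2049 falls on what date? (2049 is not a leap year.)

Oct 12, 2049

Jan has 31 days (285 − 31 = 254 remain).
Feb has 28 days (254 − 28 = 226 remain).
Mar has 31 days (226 − 31 = 195 remain).
Apr has 30 days (195 − 30 = 165 remain).
May has 31 days (165 − 31 = 134 remain).
Jun has 30 days (134 − 30 = 104 remain).
Jul has 31 days (104 − 31 = 73 remain).
Aug has 31 days (73 − 31 = 42 remain).
Sep has 30 days (42 − 30 = 12 remain).
12 into Oct → Oct 12.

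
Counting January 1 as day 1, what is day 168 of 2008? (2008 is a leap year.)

2008-06-16

January has 31 days (168 − 31 = 137 remain).
February has 29 days (137 − 29 = 108 remain).
March has 31 days (108 − 31 = 77 remain).
April has 30 days (77 − 30 = 47 remain).
May has 31 days (47 − 31 = 16 remain).
16 into June → June 16.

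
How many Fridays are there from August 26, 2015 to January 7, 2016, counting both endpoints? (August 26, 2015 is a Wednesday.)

19

August 26, 2015 is a Wednesday; the first Friday on or after it is August 28, 2015 (2 days later).
From August 28, 2015 to January 7, 2016: 3 + 30 + 31 + 30 + 31 + 7 = 132 days (rest of August, September, October, November, December, January).
132 ÷ 7 = 18 full weeks with remainder 6, so 18 more Fridays after the first → 19.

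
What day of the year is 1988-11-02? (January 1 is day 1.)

307

Days in months before November: 31 + 29 + 31 + 30 + 31 + 30 + 31 + 31 + 30 + 31 = 305.
Plus 2 days into November → day 307.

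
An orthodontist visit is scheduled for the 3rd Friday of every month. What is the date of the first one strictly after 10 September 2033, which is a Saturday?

September 2033 starts on a Thursday; its first Friday is the 2nd, so the 3rd Friday is the 16th — 16 September 2033.
16 September 2033 is after 10 September 2033, so that is the next one.

16 September 2033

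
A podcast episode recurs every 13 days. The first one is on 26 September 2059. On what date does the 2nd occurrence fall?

The 2nd occurrence is 1 interval after the first: 1 × 13 = 13 days after 26 September 2059.
September has 30 days — 4 days to the end of September leaves 9.
9 days into October → 9 October 2059.

9 October 2059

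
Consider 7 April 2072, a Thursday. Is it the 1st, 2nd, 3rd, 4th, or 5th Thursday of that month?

1st

Day 7 falls in week ⌈7/7⌉ of the month.
Days 1–7 hold the 1st Thursday, 8–14 the 2nd, 15–21 the 3rd, 22–28 the 4th, 29–31 the 5th.
7 is in the range for the 1st.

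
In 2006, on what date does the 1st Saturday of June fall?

2006-06-03

The first Saturday of June 2006 is June 3.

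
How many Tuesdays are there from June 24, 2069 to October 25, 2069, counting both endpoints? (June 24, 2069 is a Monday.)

18

June 24, 2069 is a Monday; the first Tuesday on or after it is June 25, 2069 (1 day later).
From June 25, 2069 to October 25, 2069: 5 + 31 + 31 + 30 + 25 = 122 days (rest of June, July, August, September, October).
122 ÷ 7 = 17 full weeks with remainder 3, so 17 more Tuesdays after the first → 18.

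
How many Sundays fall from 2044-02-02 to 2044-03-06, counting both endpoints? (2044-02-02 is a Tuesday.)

5

2044-02-02 is a Tuesday; the first Sunday on or after it is 2044-02-07 (5 days later).
From 2044-02-07 to 2044-03-06: 22 + 6 = 28 days (rest of February, March).
28 ÷ 7 = 4 full weeks with remainder 0, so 4 more Sundays after the first → 5.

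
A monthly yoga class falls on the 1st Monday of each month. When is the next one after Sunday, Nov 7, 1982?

Dec 6, 1982

Nov 1982 starts on a Monday, so its 1st Monday is Nov 1, 1982.
That is not after Nov 7, 1982, so look at Dec 1982.
Dec 1982 starts on a Wednesday, so its 1st Monday is Dec 6, 1982 (5 days in).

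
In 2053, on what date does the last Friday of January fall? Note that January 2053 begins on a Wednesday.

January 2053 begins on a Wednesday, so the first Friday is January 3 (2 days later).
January 2053 has 31 days. Adding weeks: 3, 10, 17, 24, 31 — the last one ≤ 31 is the 31st.

2053-01-31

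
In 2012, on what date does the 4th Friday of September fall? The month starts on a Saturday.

September 2012 begins on a Saturday, so the first Friday is September 7 (6 days later).
The 4th Friday is 3 weeks later: 7 + 21 = 28.

2012-09-28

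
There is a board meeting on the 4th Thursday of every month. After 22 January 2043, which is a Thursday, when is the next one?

January 2043 starts on a Thursday; its first Thursday is the 1st, so the 4th Thursday is the 22nd — 22 January 2043.
That is not after 22 January 2043, so look at February 2043.
February 2043 starts on a Sunday; its first Thursday is the 5th, so the 4th Thursday is the 26th — 26 February 2043.

26 February 2043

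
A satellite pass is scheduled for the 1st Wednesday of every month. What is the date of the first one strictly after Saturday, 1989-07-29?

July 1989 starts on a Saturday, so its 1st Wednesday is 1989-07-05 (4 days in).
That is not after 1989-07-29, so look at August 1989.
August 1989 starts on a Tuesday, so its 1st Wednesday is 1989-08-02 (1 day in).

1989-08-02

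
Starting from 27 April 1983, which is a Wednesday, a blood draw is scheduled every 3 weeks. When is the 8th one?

The 8th occurrence is 7 intervals after the first: 7 × 21 = 147 days after 27 April 1983.
April has 30 days — 3 days to the end of April leaves 144.
May has 31 days (113 left).
June has 30 days (83 left).
July has 31 days (52 left).
August has 31 days (21 left).
21 days into September → 21 September 1983.

21 September 1983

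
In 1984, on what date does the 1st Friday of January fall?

The first Friday of January 1984 is January 6.

1984-01-06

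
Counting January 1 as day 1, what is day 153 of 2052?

January has 31 days (153 − 31 = 122 remain).
February has 29 days (122 − 29 = 93 remain).
March has 31 days (93 − 31 = 62 remain).
April has 30 days (62 − 30 = 32 remain).
May has 31 days (32 − 31 = 1 remain).
1 into June → June 1.

1 June 2052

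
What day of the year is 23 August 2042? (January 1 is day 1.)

235

Days in months before August: 31 + 28 + 31 + 30 + 31 + 30 + 31 = 212.
Plus 23 days into August → day 235.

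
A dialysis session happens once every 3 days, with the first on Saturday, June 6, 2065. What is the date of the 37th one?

The 37th occurrence is 36 intervals after the first: 36 × 3 = 108 days after June 6, 2065.
June has 30 days — 24 days to the end of June leaves 84.
July has 31 days (53 left).
August has 31 days (22 left).
22 days into September → September 22, 2065.

September 22, 2065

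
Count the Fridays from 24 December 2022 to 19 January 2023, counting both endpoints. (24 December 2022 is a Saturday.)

24 December 2022 is a Saturday; the first Friday on or after it is 30 December 2022 (6 days later).
From 30 December 2022 to 19 January 2023: 1 + 19 = 20 days (rest of December, January).
20 ÷ 7 = 2 full weeks with remainder 6, so 2 more Fridays after the first → 3.

3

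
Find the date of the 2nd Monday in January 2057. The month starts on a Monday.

January 2057 begins on a Monday, so the first Monday is January 1.
The 2nd Monday is 1 weeks later: 1 + 7 = 8.

2057-01-08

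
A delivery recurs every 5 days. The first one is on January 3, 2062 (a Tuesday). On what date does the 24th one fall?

April 28, 2062

The 24th occurrence is 23 intervals after the first: 23 × 5 = 115 days after January 3, 2062.
January has 31 days — 28 days to the end of January leaves 87.
February has 28 days (59 left).
March has 31 days (28 left).
28 days into April → April 28, 2062.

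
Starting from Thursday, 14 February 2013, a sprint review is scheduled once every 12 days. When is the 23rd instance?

5 November 2013

The 23rd occurrence is 22 intervals after the first: 22 × 12 = 264 days after 14 February 2013.
February has 28 days — 14 days to the end of February leaves 250.
March has 31 days (219 left).
April has 30 days (189 left).
May has 31 days (158 left).
June has 30 days (128 left).
July has 31 days (97 left).
August has 31 days (66 left).
September has 30 days (36 left).
October has 31 days (5 left).
5 days into November → 5 November 2013.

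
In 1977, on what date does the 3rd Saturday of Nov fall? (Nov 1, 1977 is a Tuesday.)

Nov 1977 begins on a Tuesday, so the first Saturday is Nov 5 (4 days later).
The 3rd Saturday is 2 weeks later: 5 + 14 = 19.

Nov 19, 1977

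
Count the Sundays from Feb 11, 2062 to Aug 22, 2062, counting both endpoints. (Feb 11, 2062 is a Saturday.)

Feb 11, 2062 is a Saturday; the first Sunday on or after it is Feb 12, 2062 (1 day later).
From Feb 12, 2062 to Aug 22, 2062: 16 + 31 + 30 + 31 + 30 + 31 + 22 = 191 days (rest of Feb, Mar, Apr, May, Jun, Jul, Aug).
191 ÷ 7 = 27 full weeks with remainder 2, so 27 more Sundays after the first → 28.

28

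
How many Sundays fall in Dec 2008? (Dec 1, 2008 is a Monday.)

Dec 1, 2008 is a Monday; the first Sunday on or after it is Dec 7, 2008 (6 days later).
From Dec 7, 2008 to Dec 31, 2008 is 31 − 7 = 24 days.
24 ÷ 7 = 3 full weeks with remainder 3, so 3 more Sundays after the first → 4.

4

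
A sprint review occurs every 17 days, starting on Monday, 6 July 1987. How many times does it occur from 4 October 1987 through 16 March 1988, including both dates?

9

Occurrences land 17·i days after 6 July 1987 for i = 0, 1, 2, …
4 October 1987 is 90 days after the start; 90 ÷ 17 = 5 remainder 5; since the remainder is 5, round up to i = 6. First occurrence in the window: #7 on 16 October 1987 (6×17 = 102 days in).
16 March 1988 is 254 days after the start; 254 ÷ 17 = 14 remainder 16. Last occurrence in the window: #15 on 29 February 1988.
Occurrences #7 through #15: 9 in total.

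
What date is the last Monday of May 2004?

May 31, 2004

May 2004 begins on a Saturday, so the first Monday is May 3 (2 days later).
May 2004 has 31 days. Adding weeks: 3, 10, 17, 24, 31 — the last one ≤ 31 is the 31st.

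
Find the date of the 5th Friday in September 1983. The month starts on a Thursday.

30 September 1983

September 1983 begins on a Thursday, so the first Friday is September 2 (1 day later).
The 5th Friday is 4 weeks later: 2 + 28 = 30.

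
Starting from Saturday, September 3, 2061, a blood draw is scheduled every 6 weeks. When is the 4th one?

January 7, 2062

The 4th occurrence is 3 intervals after the first: 3 × 42 = 126 days after September 3, 2061.
September has 30 days — 27 days to the end of September leaves 99.
October has 31 days (68 left).
November has 30 days (38 left).
December has 31 days (7 left).
7 days into January → January 7, 2062.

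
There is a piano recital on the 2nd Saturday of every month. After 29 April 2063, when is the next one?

April 2063 starts on a Sunday; its first Saturday is the 7th, so the 2nd Saturday is the 14th — 14 April 2063.
That is not after 29 April 2063, so look at May 2063.
May 2063 starts on a Tuesday; its first Saturday is the 5th, so the 2nd Saturday is the 12th — 12 May 2063.

12 May 2063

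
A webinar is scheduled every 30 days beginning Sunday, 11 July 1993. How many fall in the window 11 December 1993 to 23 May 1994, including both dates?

Occurrences land 30·i days after 11 July 1993 for i = 0, 1, 2, …
11 December 1993 is 153 days after the start; 153 ÷ 30 = 5 remainder 3; since the remainder is 3, round up to i = 6. First occurrence in the window: #7 on 7 January 1994 (6×30 = 180 days in).
23 May 1994 is 316 days after the start; 316 ÷ 30 = 10 remainder 16. Last occurrence in the window: #11 on 7 May 1994.
Occurrences #7 through #11: 5 in total.

5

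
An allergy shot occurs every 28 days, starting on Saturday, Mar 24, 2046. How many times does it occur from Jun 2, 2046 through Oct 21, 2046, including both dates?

Occurrences land 28·i days after Mar 24, 2046 for i = 0, 1, 2, …
Jun 2, 2046 is 70 days after the start; 70 ÷ 28 = 2 remainder 14; since the remainder is 14, round up to i = 3. First occurrence in the window: #4 on Jun 16, 2046 (3×28 = 84 days in).
Oct 21, 2046 is 211 days after the start; 211 ÷ 28 = 7 remainder 15. Last occurrence in the window: #8 on Oct 6, 2046.
Occurrences #4 through #8: 5 in total.

5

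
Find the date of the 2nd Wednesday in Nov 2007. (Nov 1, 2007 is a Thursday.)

Nov 14, 2007

Nov 2007 begins on a Thursday, so the first Wednesday is Nov 7 (6 days later).
The 2nd Wednesday is 1 weeks later: 7 + 7 = 14.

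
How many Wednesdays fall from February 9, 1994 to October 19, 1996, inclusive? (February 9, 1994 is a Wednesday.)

February 9, 1994 is a Wednesday; the first Wednesday on or after it is February 9, 1994.
From February 9, 1994 to October 19, 1996: 325 + 365 + 293 = 983 days (rest of 1994, 1995, to October 19, 1996 in 1996).
983 ÷ 7 = 140 full weeks with remainder 3, so 140 more Wednesdays after the first → 141.

141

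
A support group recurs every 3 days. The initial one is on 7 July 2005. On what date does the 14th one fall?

15 August 2005

The 14th occurrence is 13 intervals after the first: 13 × 3 = 39 days after 7 July 2005.
July has 31 days — 24 days to the end of July leaves 15.
15 days into August → 15 August 2005.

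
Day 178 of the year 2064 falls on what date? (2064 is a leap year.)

2064-06-26

January has 31 days (178 − 31 = 147 remain).
February has 29 days (147 − 29 = 118 remain).
March has 31 days (118 − 31 = 87 remain).
April has 30 days (87 − 30 = 57 remain).
May has 31 days (57 − 31 = 26 remain).
26 into June → June 26.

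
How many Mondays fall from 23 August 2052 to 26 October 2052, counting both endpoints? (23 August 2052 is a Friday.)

23 August 2052 is a Friday; the first Monday on or after it is 26 August 2052 (3 days later).
From 26 August 2052 to 26 October 2052: 5 + 30 + 26 = 61 days (rest of August, September, October).
61 ÷ 7 = 8 full weeks with remainder 5, so 8 more Mondays after the first → 9.

9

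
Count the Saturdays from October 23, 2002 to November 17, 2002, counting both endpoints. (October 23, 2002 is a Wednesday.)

4

October 23, 2002 is a Wednesday; the first Saturday on or after it is October 26, 2002 (3 days later).
From October 26, 2002 to November 17, 2002: 5 + 17 = 22 days (rest of October, November).
22 ÷ 7 = 3 full weeks with remainder 1, so 3 more Saturdays after the first → 4.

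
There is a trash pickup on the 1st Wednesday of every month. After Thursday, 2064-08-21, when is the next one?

August 2064 starts on a Friday, so its 1st Wednesday is 2064-08-06 (5 days in).
That is not after 2064-08-21, so look at September 2064.
September 2064 starts on a Monday, so its 1st Wednesday is 2064-09-03 (2 days in).

2064-09-03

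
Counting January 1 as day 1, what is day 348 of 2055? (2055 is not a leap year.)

December 14, 2055

January has 31 days (348 − 31 = 317 remain).
February has 28 days (317 − 28 = 289 remain).
March has 31 days (289 − 31 = 258 remain).
April has 30 days (258 − 30 = 228 remain).
May has 31 days (228 − 31 = 197 remain).
June has 30 days (197 − 30 = 167 remain).
July has 31 days (167 − 31 = 136 remain).
August has 31 days (136 − 31 = 105 remain).
September has 30 days (105 − 30 = 75 remain).
October has 31 days (75 − 31 = 44 remain).
November has 30 days (44 − 30 = 14 remain).
14 into December → December 14.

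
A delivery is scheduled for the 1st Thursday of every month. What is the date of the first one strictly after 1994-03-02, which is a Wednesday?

1994-03-03

March 1994 starts on a Tuesday, so its 1st Thursday is 1994-03-03 (2 days in).
1994-03-03 is after 1994-03-02, so that is the next one.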